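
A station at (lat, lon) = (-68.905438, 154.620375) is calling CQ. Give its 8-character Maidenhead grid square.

QC71hc42

Offset from 180°W / 90°S: lon 334.62037°, lat 21.09456°.
Field (20°×10°, letters A–R): lon ⌊334.62037/20⌋ = 16 → Q; lat ⌊21.09456/10⌋ = 2 → C.
Square (2°×1°, digits 0–9): lon ⌊14.62037/2⌋ = 7; lat ⌊1.09456/1⌋ = 1.
Subsquare (5′×2.5′, letters a–x): lon ⌊0.62037/0.0833333⌋ = 7 → h; lat ⌊0.09456/0.0416667⌋ = 2 → c.
Extended square (30″×15″, digits 0–9): lon ⌊0.03704/0.00833333⌋ = 4; lat ⌊0.01123/0.00416667⌋ = 2.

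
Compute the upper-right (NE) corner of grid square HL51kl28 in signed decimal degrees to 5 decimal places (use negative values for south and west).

Field H=7, L=11: +7·20° lon, +11·10° lat → SW at lon -40°, lat 20°.
Square 5, 1: +5·2° lon, +1·1° lat → SW at lon -30°, lat 21°.
Subsquare k=10, l=11: +10·0.0833333° lon, +11·0.0416667° lat → SW at lon -29.1667°, lat 21.4583°.
Extended square 2, 8: +2·0.00833333° lon, +8·0.00416667° lat → SW at lon -29.15°, lat 21.4917°.
Cell spans 0.00833333° lon × 0.00416667° lat. NE corner is SW corner plus one full cell.
latitude 21.49583, longitude -29.14167.

21.49583, -29.14167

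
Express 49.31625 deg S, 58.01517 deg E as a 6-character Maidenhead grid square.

LE90aq

Add 180° to longitude and 90° to latitude: 238.0152, 40.6838.
Field (20°×10°, letters A–R): lon ⌊238.0152/20⌋ = 11 → L; lat ⌊40.6838/10⌋ = 4 → E.
Square (2°×1°, digits 0–9): lon ⌊18.0152/2⌋ = 9; lat ⌊0.6838/1⌋ = 0.
Subsquare (5′×2.5′, letters a–x): lon ⌊0.0152/0.0833333⌋ = 0 → a; lat ⌊0.6838/0.0416667⌋ = 16 → q.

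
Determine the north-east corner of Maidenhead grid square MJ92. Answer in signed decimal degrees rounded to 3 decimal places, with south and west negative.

3.000, 80.000

Field M=12, J=9: +12·20° lon, +9·10° lat → SW at lon 60°, lat 0°.
Square 9, 2: +9·2° lon, +2·1° lat → SW at lon 78°, lat 2°.
Cell spans 2° lon × 1° lat. NE corner is SW corner plus one full cell.
latitude 3.000, longitude 80.000.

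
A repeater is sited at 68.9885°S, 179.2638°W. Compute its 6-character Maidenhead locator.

AC01ia

Offset from 180°W / 90°S: lon 0.7362°, lat 21.0115°.
Field: lon ⌊0.7362/20⌋ = 0 → A; lat ⌊21.0115/10⌋ = 2 → C.
Square: lon ⌊0.7362/2⌋ = 0; lat ⌊1.0115/1⌋ = 1.
Subsquare: lon ⌊0.7362/0.0833333⌋ = 8 → i; lat ⌊0.0115/0.0416667⌋ = 0 → a.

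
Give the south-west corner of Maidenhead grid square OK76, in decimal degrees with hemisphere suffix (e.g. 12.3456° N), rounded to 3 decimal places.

16.000° N, 114.000° E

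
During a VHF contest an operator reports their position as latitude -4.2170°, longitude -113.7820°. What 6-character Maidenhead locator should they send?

DI35cs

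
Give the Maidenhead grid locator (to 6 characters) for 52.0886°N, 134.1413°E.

PO72bc

Offset from 180°W / 90°S: lon 314.1413°, lat 142.0886°.
Field: 314.1413/20 → 15 → P, 142.0886/10 → 14 → O; chars PO.
Square: 14.1413/2 → 7, 2.0886/1 → 2; chars 72.
Subsquare: 0.1413/0.0833333 → 1 → b, 0.0886/0.0416667 → 2 → c; chars bc.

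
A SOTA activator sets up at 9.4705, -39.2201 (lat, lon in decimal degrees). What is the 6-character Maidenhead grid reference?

HJ09jl

Offset from 180°W / 90°S: lon 140.7799°, lat 99.4705°.
Field: lon ⌊140.7799/20⌋ = 7 → H; lat ⌊99.4705/10⌋ = 9 → J.
Square: lon ⌊0.7799/2⌋ = 0; lat ⌊9.4705/1⌋ = 9.
Subsquare: lon ⌊0.7799/0.0833333⌋ = 9 → j; lat ⌊0.4705/0.0416667⌋ = 11 → l.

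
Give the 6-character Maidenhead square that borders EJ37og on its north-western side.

Longitude subsquare o = 14; −1 → 13 = n.
Latitude subsquare g = 6; +1 → 7 = h.

EJ37nh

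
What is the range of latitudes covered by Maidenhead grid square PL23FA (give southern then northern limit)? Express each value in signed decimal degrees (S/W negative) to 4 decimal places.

23.0000, 23.0417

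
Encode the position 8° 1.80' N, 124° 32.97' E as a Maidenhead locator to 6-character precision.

PJ28ga

Offset from 180°W / 90°S: lon 304.5495°, lat 98.0300°.
Field: 304.5495/20 → 15 → P, 98.0300/10 → 9 → J; chars PJ.
Square: 4.5495/2 → 2, 8.0300/1 → 8; chars 28.
Subsquare: 0.5495/0.0833333 → 6 → g, 0.0300/0.0416667 → 0 → a; chars ga.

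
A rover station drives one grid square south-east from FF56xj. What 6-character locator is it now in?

FF66ai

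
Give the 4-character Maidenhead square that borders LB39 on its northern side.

LC30

Latitude square 9; +1 → 10, wraps to 0, carry into field.
Latitude field B = 1; +1 → 2 = C.
The longitude characters are unchanged.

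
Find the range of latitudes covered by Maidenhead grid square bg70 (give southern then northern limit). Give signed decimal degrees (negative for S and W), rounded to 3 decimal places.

-30.000, -29.000

Field B=1, G=6: +1·20° lon, +6·10° lat → SW at lon -160°, lat -30°.
Square 7, 0: +7·2° lon, +0·1° lat → SW at lon -146°, lat -30°.
Cell spans 2° lon × 1° lat.
south -30.000, north -29.000.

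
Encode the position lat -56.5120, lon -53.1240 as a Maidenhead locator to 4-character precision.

GD33

Offset from 180°W / 90°S: lon 126.88°, lat 33.49°.
Field: lon ⌊126.88/20⌋ = 6 → G; lat ⌊33.49/10⌋ = 3 → D.
Square: lon ⌊6.88/2⌋ = 3; lat ⌊3.49/1⌋ = 3.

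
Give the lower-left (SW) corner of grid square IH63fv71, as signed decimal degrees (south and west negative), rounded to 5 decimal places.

-16.12083, -7.52500

Field I=8, H=7: +8·20° lon, +7·10° lat → SW at lon -20°, lat -20°.
Square 6, 3: +6·2° lon, +3·1° lat → SW at lon -8°, lat -17°.
Subsquare f=5, v=21: +5·0.0833333° lon, +21·0.0416667° lat → SW at lon -7.58333°, lat -16.125°.
Extended square 7, 1: +7·0.00833333° lon, +1·0.00416667° lat → SW at lon -7.525°, lat -16.1208°.
latitude -16.12083, longitude -7.52500.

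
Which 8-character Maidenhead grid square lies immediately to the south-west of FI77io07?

FI77ho96

Longitude extended square 0; −1 → -1, wraps to 9, carry into subsquare.
Longitude subsquare i = 8; −1 → 7 = h.
Latitude extended square 7; −1 → 6.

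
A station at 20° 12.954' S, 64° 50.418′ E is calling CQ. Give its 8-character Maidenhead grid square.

MG29ks08

Add 180° to longitude and 90° to latitude: 244.84030, 69.78410.
Field: lon ⌊244.84030/20⌋ = 12 → M; lat ⌊69.78410/10⌋ = 6 → G.
Square: lon ⌊4.84030/2⌋ = 2; lat ⌊9.78410/1⌋ = 9.
Subsquare: lon ⌊0.84030/0.0833333⌋ = 10 → k; lat ⌊0.78410/0.0416667⌋ = 18 → s.
Extended square: lon ⌊0.00697/0.00833333⌋ = 0; lat ⌊0.03410/0.00416667⌋ = 8.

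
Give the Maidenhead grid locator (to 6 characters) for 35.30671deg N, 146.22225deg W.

Add 180° to longitude and 90° to latitude: 33.7777, 125.3067.
Field: lon ⌊33.7777/20⌋ = 1 → B; lat ⌊125.3067/10⌋ = 12 → M.
Square: lon ⌊13.7777/2⌋ = 6; lat ⌊5.3067/1⌋ = 5.
Subsquare: lon ⌊1.7777/0.0833333⌋ = 21 → v; lat ⌊0.3067/0.0416667⌋ = 7 → h.

BM65vh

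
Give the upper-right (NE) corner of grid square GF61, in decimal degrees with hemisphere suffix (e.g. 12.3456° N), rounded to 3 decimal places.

38.000° S, 46.000° W

Field G=6, F=5: +6·20° lon, +5·10° lat → SW at lon -60°, lat -40°.
Square 6, 1: +6·2° lon, +1·1° lat → SW at lon -48°, lat -39°.
Cell spans 2° lon × 1° lat. NE corner is SW corner plus one full cell.
latitude 38.000° S, longitude 46.000° W.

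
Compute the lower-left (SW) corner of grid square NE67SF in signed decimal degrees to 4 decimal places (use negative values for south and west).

-42.7917, 93.5000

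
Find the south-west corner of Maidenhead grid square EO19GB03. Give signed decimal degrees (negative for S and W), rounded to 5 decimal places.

59.05417, -97.50000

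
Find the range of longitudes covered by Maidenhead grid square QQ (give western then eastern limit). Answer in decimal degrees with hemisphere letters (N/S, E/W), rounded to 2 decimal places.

Field Q=16, Q=16: +16·20° lon, +16·10° lat → SW at lon 140°, lat 70°.
Cell spans 20° lon × 10° lat.
west 140.00° E, east 160.00° E.

140.00° E, 160.00° E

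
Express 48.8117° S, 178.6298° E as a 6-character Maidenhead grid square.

RE91he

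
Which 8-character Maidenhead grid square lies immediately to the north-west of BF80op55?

Longitude extended square 5; −1 → 4.
Latitude extended square 5; +1 → 6.

BF80op46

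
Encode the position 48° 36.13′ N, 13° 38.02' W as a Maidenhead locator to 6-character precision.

Shift to the Maidenhead origin (180°W, 90°S): lon 166.3663, lat 138.6022.
Field: 166.3663/20 → 8 → I, 138.6022/10 → 13 → N; chars IN.
Square: 6.3663/2 → 3, 8.6022/1 → 8; chars 38.
Subsquare: 0.3663/0.0833333 → 4 → e, 0.6022/0.0416667 → 14 → o; chars eo.

IN38eo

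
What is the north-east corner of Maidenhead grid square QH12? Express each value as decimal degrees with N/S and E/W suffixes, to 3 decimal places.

17.000° S, 144.000° E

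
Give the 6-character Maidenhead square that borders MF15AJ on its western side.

MF05xj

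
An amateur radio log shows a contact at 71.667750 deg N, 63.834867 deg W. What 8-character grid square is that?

Add 180° to longitude and 90° to latitude: 116.16513, 161.66775.
Field (20°×10°, letters A–R): lon ⌊116.16513/20⌋ = 5 → F; lat ⌊161.66775/10⌋ = 16 → Q.
Square (2°×1°, digits 0–9): lon ⌊16.16513/2⌋ = 8; lat ⌊1.66775/1⌋ = 1.
Subsquare (5′×2.5′, letters a–x): lon ⌊0.16513/0.0833333⌋ = 1 → b; lat ⌊0.66775/0.0416667⌋ = 16 → q.
Extended square (30″×15″, digits 0–9): lon ⌊0.08180/0.00833333⌋ = 9; lat ⌊0.00108/0.00416667⌋ = 0.

FQ81bq90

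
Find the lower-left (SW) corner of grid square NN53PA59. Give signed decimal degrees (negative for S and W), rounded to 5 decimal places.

Field N=13, N=13: +13·20° lon, +13·10° lat → SW at lon 80°, lat 40°.
Square 5, 3: +5·2° lon, +3·1° lat → SW at lon 90°, lat 43°.
Subsquare p=15, a=0: +15·0.0833333° lon, +0·0.0416667° lat → SW at lon 91.25°, lat 43°.
Extended square 5, 9: +5·0.00833333° lon, +9·0.00416667° lat → SW at lon 91.2917°, lat 43.0375°.
latitude 43.03750, longitude 91.29167.

43.03750, 91.29167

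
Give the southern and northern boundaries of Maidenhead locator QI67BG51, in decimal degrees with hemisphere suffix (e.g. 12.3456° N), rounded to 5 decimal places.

Field Q=16, I=8: +16·20° lon, +8·10° lat → SW at lon 140°, lat -10°.
Square 6, 7: +6·2° lon, +7·1° lat → SW at lon 152°, lat -3°.
Subsquare b=1, g=6: +1·0.0833333° lon, +6·0.0416667° lat → SW at lon 152.083°, lat -2.75°.
Extended square 5, 1: +5·0.00833333° lon, +1·0.00416667° lat → SW at lon 152.125°, lat -2.74583°.
Cell spans 0.00833333° lon × 0.00416667° lat.
south 2.74583° S, north 2.74167° S.

2.74583° S, 2.74167° S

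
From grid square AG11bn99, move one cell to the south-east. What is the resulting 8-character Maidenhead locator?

AG11cn08

Longitude extended square 9; +1 → 10, wraps to 0, carry into subsquare.
Longitude subsquare b = 1; +1 → 2 = c.
Latitude extended square 9; −1 → 8.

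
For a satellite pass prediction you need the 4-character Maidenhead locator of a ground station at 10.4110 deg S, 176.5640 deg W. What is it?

Add 180° to longitude and 90° to latitude: 3.44, 79.59.
Field (20°×10°, letters A–R): lon ⌊3.44/20⌋ = 0 → A; lat ⌊79.59/10⌋ = 7 → H.
Square (2°×1°, digits 0–9): lon ⌊3.44/2⌋ = 1; lat ⌊9.59/1⌋ = 9.

AH19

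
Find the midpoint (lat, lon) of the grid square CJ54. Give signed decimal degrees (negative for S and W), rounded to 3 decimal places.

4.500, -129.000

Field C=2, J=9: +2·20° lon, +9·10° lat → SW at lon -140°, lat 0°.
Square 5, 4: +5·2° lon, +4·1° lat → SW at lon -130°, lat 4°.
Cell spans 2° lon × 1° lat. Centre is SW corner plus half of each.
latitude 4.500, longitude -129.000.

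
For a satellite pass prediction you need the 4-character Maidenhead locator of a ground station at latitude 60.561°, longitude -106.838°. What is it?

Offset from 180°W / 90°S: lon 73.16°, lat 150.56°.
Field (20°×10°, letters A–R): 73.16/20 → 3 → D, 150.56/10 → 15 → P; chars DP.
Square (2°×1°, digits 0–9): 13.16/2 → 6, 0.56/1 → 0; chars 60.

DP60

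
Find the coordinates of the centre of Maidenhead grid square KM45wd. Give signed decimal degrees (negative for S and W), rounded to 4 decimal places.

Field K=10, M=12: +10·20° lon, +12·10° lat → SW at lon 20°, lat 30°.
Square 4, 5: +4·2° lon, +5·1° lat → SW at lon 28°, lat 35°.
Subsquare w=22, d=3: +22·0.0833333° lon, +3·0.0416667° lat → SW at lon 29.8333°, lat 35.125°.
Cell spans 0.0833333° lon × 0.0416667° lat. Centre is SW corner plus half of each.
latitude 35.1458, longitude 29.8750.

35.1458, 29.8750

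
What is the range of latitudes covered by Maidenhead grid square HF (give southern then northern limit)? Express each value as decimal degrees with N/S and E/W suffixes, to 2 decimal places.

Field H=7, F=5: +7·20° lon, +5·10° lat → SW at lon -40°, lat -40°.
Cell spans 20° lon × 10° lat.
south 40.00° S, north 30.00° S.

40.00° S, 30.00° S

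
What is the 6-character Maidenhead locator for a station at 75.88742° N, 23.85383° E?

Add 180° to longitude and 90° to latitude: 203.8538, 165.8874.
Field: lon ⌊203.8538/20⌋ = 10 → K; lat ⌊165.8874/10⌋ = 16 → Q.
Square: lon ⌊3.8538/2⌋ = 1; lat ⌊5.8874/1⌋ = 5.
Subsquare: lon ⌊1.8538/0.0833333⌋ = 22 → w; lat ⌊0.8874/0.0416667⌋ = 21 → v.

KQ15wv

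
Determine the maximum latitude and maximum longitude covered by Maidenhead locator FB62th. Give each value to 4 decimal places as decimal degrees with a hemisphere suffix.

Field F=5, B=1: +5·20° lon, +1·10° lat → SW at lon -80°, lat -80°.
Square 6, 2: +6·2° lon, +2·1° lat → SW at lon -68°, lat -78°.
Subsquare t=19, h=7: +19·0.0833333° lon, +7·0.0416667° lat → SW at lon -66.4167°, lat -77.7083°.
Cell spans 0.0833333° lon × 0.0416667° lat. NE corner is SW corner plus one full cell.
latitude 77.6667° S, longitude 66.3333° W.

77.6667° S, 66.3333° W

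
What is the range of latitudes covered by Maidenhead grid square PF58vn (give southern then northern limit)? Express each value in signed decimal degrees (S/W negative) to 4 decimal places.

-31.4583, -31.4167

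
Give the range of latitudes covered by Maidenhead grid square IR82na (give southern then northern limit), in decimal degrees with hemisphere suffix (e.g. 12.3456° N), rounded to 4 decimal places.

82.0000° N, 82.0417° N

Field I=8, R=17: +8·20° lon, +17·10° lat → SW at lon -20°, lat 80°.
Square 8, 2: +8·2° lon, +2·1° lat → SW at lon -4°, lat 82°.
Subsquare n=13, a=0: +13·0.0833333° lon, +0·0.0416667° lat → SW at lon -2.91667°, lat 82°.
Cell spans 0.0833333° lon × 0.0416667° lat.
south 82.0000° N, north 82.0417° N.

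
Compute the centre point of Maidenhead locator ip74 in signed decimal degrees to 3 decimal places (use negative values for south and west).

64.500, -5.000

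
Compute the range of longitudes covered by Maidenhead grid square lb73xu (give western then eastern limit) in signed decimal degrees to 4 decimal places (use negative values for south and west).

Field L=11, B=1: +11·20° lon, +1·10° lat → SW at lon 40°, lat -80°.
Square 7, 3: +7·2° lon, +3·1° lat → SW at lon 54°, lat -77°.
Subsquare x=23, u=20: +23·0.0833333° lon, +20·0.0416667° lat → SW at lon 55.9167°, lat -76.1667°.
Cell spans 0.0833333° lon × 0.0416667° lat.
west 55.9167, east 56.0000.

55.9167, 56.0000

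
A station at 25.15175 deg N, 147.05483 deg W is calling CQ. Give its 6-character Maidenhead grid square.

Add 180° to longitude and 90° to latitude: 32.9452, 115.1517.
Field: lon ⌊32.9452/20⌋ = 1 → B; lat ⌊115.1517/10⌋ = 11 → L.
Square: lon ⌊12.9452/2⌋ = 6; lat ⌊5.1517/1⌋ = 5.
Subsquare: lon ⌊0.9452/0.0833333⌋ = 11 → l; lat ⌊0.1517/0.0416667⌋ = 3 → d.

BL65ld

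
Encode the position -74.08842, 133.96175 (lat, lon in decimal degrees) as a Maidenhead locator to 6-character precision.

PB65xv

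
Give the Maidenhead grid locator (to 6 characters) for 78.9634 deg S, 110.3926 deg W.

DB41ta

Offset from 180°W / 90°S: lon 69.6074°, lat 11.0366°.
Field: lon ⌊69.6074/20⌋ = 3 → D; lat ⌊11.0366/10⌋ = 1 → B.
Square: lon ⌊9.6074/2⌋ = 4; lat ⌊1.0366/1⌋ = 1.
Subsquare: lon ⌊1.6074/0.0833333⌋ = 19 → t; lat ⌊0.0366/0.0416667⌋ = 0 → a.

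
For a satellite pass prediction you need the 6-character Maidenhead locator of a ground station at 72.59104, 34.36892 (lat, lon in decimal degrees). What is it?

KQ72eo

Shift to the Maidenhead origin (180°W, 90°S): lon 214.3689, lat 162.5910.
Field: lon ⌊214.3689/20⌋ = 10 → K; lat ⌊162.5910/10⌋ = 16 → Q.
Square: lon ⌊14.3689/2⌋ = 7; lat ⌊2.5910/1⌋ = 2.
Subsquare: lon ⌊0.3689/0.0833333⌋ = 4 → e; lat ⌊0.5910/0.0416667⌋ = 14 → o.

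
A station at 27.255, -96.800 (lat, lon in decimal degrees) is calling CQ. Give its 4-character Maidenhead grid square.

Shift to the Maidenhead origin (180°W, 90°S): lon 83.20, lat 117.25.
Field: 83.20/20 → 4 → E, 117.25/10 → 11 → L; chars EL.
Square: 3.20/2 → 1, 7.25/1 → 7; chars 17.

EL17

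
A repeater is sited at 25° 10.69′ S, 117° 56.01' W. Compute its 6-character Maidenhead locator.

Shift to the Maidenhead origin (180°W, 90°S): lon 62.0665, lat 64.8218.
Field: lon ⌊62.0665/20⌋ = 3 → D; lat ⌊64.8218/10⌋ = 6 → G.
Square: lon ⌊2.0665/2⌋ = 1; lat ⌊4.8218/1⌋ = 4.
Subsquare: lon ⌊0.0665/0.0833333⌋ = 0 → a; lat ⌊0.8218/0.0416667⌋ = 19 → t.

DG14at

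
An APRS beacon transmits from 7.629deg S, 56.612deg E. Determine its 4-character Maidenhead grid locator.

LI82

Shift to the Maidenhead origin (180°W, 90°S): lon 236.61, lat 82.37.
Field: 236.61/20 → 11 → L, 82.37/10 → 8 → I; chars LI.
Square: 16.61/2 → 8, 2.37/1 → 2; chars 82.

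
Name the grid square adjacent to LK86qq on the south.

Latitude subsquare q = 16; −1 → 15 = p.
The longitude characters are unchanged.

LK86qp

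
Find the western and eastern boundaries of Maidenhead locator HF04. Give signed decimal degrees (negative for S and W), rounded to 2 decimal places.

-40.00, -38.00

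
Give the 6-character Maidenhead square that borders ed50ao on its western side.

Longitude subsquare a = 0; −1 → -1, wraps to 23 = x, carry into square.
Longitude square 5; −1 → 4.
The latitude characters are unchanged.

ED40xo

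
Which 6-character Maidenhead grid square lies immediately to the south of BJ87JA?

BJ86jx

Latitude subsquare a = 0; −1 → -1, wraps to 23 = x, carry into square.
Latitude square 7; −1 → 6.
The longitude characters are unchanged.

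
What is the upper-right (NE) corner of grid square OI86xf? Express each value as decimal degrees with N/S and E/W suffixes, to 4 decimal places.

3.7500° S, 118.0000° E

Field O=14, I=8: +14·20° lon, +8·10° lat → SW at lon 100°, lat -10°.
Square 8, 6: +8·2° lon, +6·1° lat → SW at lon 116°, lat -4°.
Subsquare x=23, f=5: +23·0.0833333° lon, +5·0.0416667° lat → SW at lon 117.917°, lat -3.79167°.
Cell spans 0.0833333° lon × 0.0416667° lat. NE corner is SW corner plus one full cell.
latitude 3.7500° S, longitude 118.0000° E.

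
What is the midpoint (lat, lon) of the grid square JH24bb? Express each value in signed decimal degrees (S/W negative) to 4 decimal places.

Field J=9, H=7: +9·20° lon, +7·10° lat → SW at lon 0°, lat -20°.
Square 2, 4: +2·2° lon, +4·1° lat → SW at lon 4°, lat -16°.
Subsquare b=1, b=1: +1·0.0833333° lon, +1·0.0416667° lat → SW at lon 4.08333°, lat -15.9583°.
Cell spans 0.0833333° lon × 0.0416667° lat. Centre is SW corner plus half of each.
latitude -15.9375, longitude 4.1250.

-15.9375, 4.1250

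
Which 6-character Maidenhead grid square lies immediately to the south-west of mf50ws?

MF50vr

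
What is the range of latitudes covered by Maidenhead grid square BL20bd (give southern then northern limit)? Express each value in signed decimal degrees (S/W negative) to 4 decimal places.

Field B=1, L=11: +1·20° lon, +11·10° lat → SW at lon -160°, lat 20°.
Square 2, 0: +2·2° lon, +0·1° lat → SW at lon -156°, lat 20°.
Subsquare b=1, d=3: +1·0.0833333° lon, +3·0.0416667° lat → SW at lon -155.917°, lat 20.125°.
Cell spans 0.0833333° lon × 0.0416667° lat.
south 20.1250, north 20.1667.

20.1250, 20.1667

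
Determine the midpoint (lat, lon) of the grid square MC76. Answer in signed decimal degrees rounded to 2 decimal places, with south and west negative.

Field M=12, C=2: +12·20° lon, +2·10° lat → SW at lon 60°, lat -70°.
Square 7, 6: +7·2° lon, +6·1° lat → SW at lon 74°, lat -64°.
Cell spans 2° lon × 1° lat. Centre is SW corner plus half of each.
latitude -63.50, longitude 75.00.

-63.50, 75.00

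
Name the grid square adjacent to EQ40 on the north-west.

EQ31

Longitude square 4; −1 → 3.
Latitude square 0; +1 → 1.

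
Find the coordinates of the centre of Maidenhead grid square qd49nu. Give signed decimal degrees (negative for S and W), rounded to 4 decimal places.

Field Q=16, D=3: +16·20° lon, +3·10° lat → SW at lon 140°, lat -60°.
Square 4, 9: +4·2° lon, +9·1° lat → SW at lon 148°, lat -51°.
Subsquare n=13, u=20: +13·0.0833333° lon, +20·0.0416667° lat → SW at lon 149.083°, lat -50.1667°.
Cell spans 0.0833333° lon × 0.0416667° lat. Centre is SW corner plus half of each.
latitude -50.1458, longitude 149.1250.

-50.1458, 149.1250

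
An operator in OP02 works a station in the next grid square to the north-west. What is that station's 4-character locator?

NP93

Longitude square 0; −1 → -1, wraps to 9, carry into field.
Longitude field O = 14; −1 → 13 = N.
Latitude square 2; +1 → 3.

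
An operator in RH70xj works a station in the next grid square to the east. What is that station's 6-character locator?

RH80aj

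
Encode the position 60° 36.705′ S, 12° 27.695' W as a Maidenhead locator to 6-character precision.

IC39sj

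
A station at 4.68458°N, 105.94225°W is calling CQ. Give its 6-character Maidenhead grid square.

Shift to the Maidenhead origin (180°W, 90°S): lon 74.0577, lat 94.6846.
Field: 74.0577/20 → 3 → D, 94.6846/10 → 9 → J; chars DJ.
Square: 14.0577/2 → 7, 4.6846/1 → 4; chars 74.
Subsquare: 0.0577/0.0833333 → 0 → a, 0.6846/0.0416667 → 16 → q; chars aq.

DJ74aq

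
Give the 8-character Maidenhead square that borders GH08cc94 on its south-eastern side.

Longitude extended square 9; +1 → 10, wraps to 0, carry into subsquare.
Longitude subsquare c = 2; +1 → 3 = d.
Latitude extended square 4; −1 → 3.

GH08dc03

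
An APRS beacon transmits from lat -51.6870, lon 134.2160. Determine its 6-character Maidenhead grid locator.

PD78ch

Offset from 180°W / 90°S: lon 314.2160°, lat 38.3130°.
Field: lon ⌊314.2160/20⌋ = 15 → P; lat ⌊38.3130/10⌋ = 3 → D.
Square: lon ⌊14.2160/2⌋ = 7; lat ⌊8.3130/1⌋ = 8.
Subsquare: lon ⌊0.2160/0.0833333⌋ = 2 → c; lat ⌊0.3130/0.0416667⌋ = 7 → h.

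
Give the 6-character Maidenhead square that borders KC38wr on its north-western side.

KC38vs

Longitude subsquare w = 22; −1 → 21 = v.
Latitude subsquare r = 17; +1 → 18 = s.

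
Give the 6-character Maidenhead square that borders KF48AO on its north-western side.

KF38xp

Longitude subsquare a = 0; −1 → -1, wraps to 23 = x, carry into square.
Longitude square 4; −1 → 3.
Latitude subsquare o = 14; +1 → 15 = p.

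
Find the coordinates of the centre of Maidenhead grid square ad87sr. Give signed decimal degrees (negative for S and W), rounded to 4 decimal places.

-52.2708, -162.4583

Field A=0, D=3: +0·20° lon, +3·10° lat → SW at lon -180°, lat -60°.
Square 8, 7: +8·2° lon, +7·1° lat → SW at lon -164°, lat -53°.
Subsquare s=18, r=17: +18·0.0833333° lon, +17·0.0416667° lat → SW at lon -162.5°, lat -52.2917°.
Cell spans 0.0833333° lon × 0.0416667° lat. Centre is SW corner plus half of each.
latitude -52.2708, longitude -162.4583.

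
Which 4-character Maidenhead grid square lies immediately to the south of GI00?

Latitude square 0; −1 → -1, wraps to 9, carry into field.
Latitude field I = 8; −1 → 7 = H.
The longitude characters are unchanged.

GH09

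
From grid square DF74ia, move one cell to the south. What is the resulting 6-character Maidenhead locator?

DF73ix

Latitude subsquare a = 0; −1 → -1, wraps to 23 = x, carry into square.
Latitude square 4; −1 → 3.
The longitude characters are unchanged.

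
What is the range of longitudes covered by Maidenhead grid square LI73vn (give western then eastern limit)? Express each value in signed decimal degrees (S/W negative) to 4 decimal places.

Field L=11, I=8: +11·20° lon, +8·10° lat → SW at lon 40°, lat -10°.
Square 7, 3: +7·2° lon, +3·1° lat → SW at lon 54°, lat -7°.
Subsquare v=21, n=13: +21·0.0833333° lon, +13·0.0416667° lat → SW at lon 55.75°, lat -6.45833°.
Cell spans 0.0833333° lon × 0.0416667° lat.
west 55.7500, east 55.8333.

55.7500, 55.8333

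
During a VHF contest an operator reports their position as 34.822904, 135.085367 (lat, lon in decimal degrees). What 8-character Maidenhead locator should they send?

PM74nt07

Shift to the Maidenhead origin (180°W, 90°S): lon 315.08537, lat 124.82290.
Field: 315.08537/20 → 15 → P, 124.82290/10 → 12 → M; chars PM.
Square: 15.08537/2 → 7, 4.82290/1 → 4; chars 74.
Subsquare: 1.08537/0.0833333 → 13 → n, 0.82290/0.0416667 → 19 → t; chars nt.
Extended square: 0.00203/0.00833333 → 0, 0.03124/0.00416667 → 7; chars 07.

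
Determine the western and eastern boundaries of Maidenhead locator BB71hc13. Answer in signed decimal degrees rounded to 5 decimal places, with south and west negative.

-145.40833, -145.40000

Field B=1, B=1: +1·20° lon, +1·10° lat → SW at lon -160°, lat -80°.
Square 7, 1: +7·2° lon, +1·1° lat → SW at lon -146°, lat -79°.
Subsquare h=7, c=2: +7·0.0833333° lon, +2·0.0416667° lat → SW at lon -145.417°, lat -78.9167°.
Extended square 1, 3: +1·0.00833333° lon, +3·0.00416667° lat → SW at lon -145.408°, lat -78.9042°.
Cell spans 0.00833333° lon × 0.00416667° lat.
west -145.40833, east -145.40000.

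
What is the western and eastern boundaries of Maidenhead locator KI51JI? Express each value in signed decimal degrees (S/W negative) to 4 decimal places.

Field K=10, I=8: +10·20° lon, +8·10° lat → SW at lon 20°, lat -10°.
Square 5, 1: +5·2° lon, +1·1° lat → SW at lon 30°, lat -9°.
Subsquare j=9, i=8: +9·0.0833333° lon, +8·0.0416667° lat → SW at lon 30.75°, lat -8.66667°.
Cell spans 0.0833333° lon × 0.0416667° lat.
west 30.7500, east 30.8333.

30.7500, 30.8333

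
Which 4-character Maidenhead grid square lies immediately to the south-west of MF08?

LF97

Longitude square 0; −1 → -1, wraps to 9, carry into field.
Longitude field M = 12; −1 → 11 = L.
Latitude square 8; −1 → 7.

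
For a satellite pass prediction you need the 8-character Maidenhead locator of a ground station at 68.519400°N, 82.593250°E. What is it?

Shift to the Maidenhead origin (180°W, 90°S): lon 262.59325, lat 158.51940.
Field: lon ⌊262.59325/20⌋ = 13 → N; lat ⌊158.51940/10⌋ = 15 → P.
Square: lon ⌊2.59325/2⌋ = 1; lat ⌊8.51940/1⌋ = 8.
Subsquare: lon ⌊0.59325/0.0833333⌋ = 7 → h; lat ⌊0.51940/0.0416667⌋ = 12 → m.
Extended square: lon ⌊0.00992/0.00833333⌋ = 1; lat ⌊0.01940/0.00416667⌋ = 4.

NP18hm14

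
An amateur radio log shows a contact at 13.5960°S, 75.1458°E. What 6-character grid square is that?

MH76nj

Add 180° to longitude and 90° to latitude: 255.1458, 76.4040.
Field: 255.1458/20 → 12 → M, 76.4040/10 → 7 → H; chars MH.
Square: 15.1458/2 → 7, 6.4040/1 → 6; chars 76.
Subsquare: 1.1458/0.0833333 → 13 → n, 0.4040/0.0416667 → 9 → j; chars nj.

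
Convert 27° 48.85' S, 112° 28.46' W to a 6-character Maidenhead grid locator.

Add 180° to longitude and 90° to latitude: 67.5257, 62.1858.
Field: 67.5257/20 → 3 → D, 62.1858/10 → 6 → G; chars DG.
Square: 7.5257/2 → 3, 2.1858/1 → 2; chars 32.
Subsquare: 1.5257/0.0833333 → 18 → s, 0.1858/0.0416667 → 4 → e; chars se.

DG32se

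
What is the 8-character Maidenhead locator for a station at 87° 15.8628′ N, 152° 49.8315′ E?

QR67jg93

Offset from 180°W / 90°S: lon 332.83052°, lat 177.26438°.
Field: lon ⌊332.83052/20⌋ = 16 → Q; lat ⌊177.26438/10⌋ = 17 → R.
Square: lon ⌊12.83052/2⌋ = 6; lat ⌊7.26438/1⌋ = 7.
Subsquare: lon ⌊0.83052/0.0833333⌋ = 9 → j; lat ⌊0.26438/0.0416667⌋ = 6 → g.
Extended square: lon ⌊0.08052/0.00833333⌋ = 9; lat ⌊0.01438/0.00416667⌋ = 3.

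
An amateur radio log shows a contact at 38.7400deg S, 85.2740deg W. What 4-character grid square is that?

EF71

Offset from 180°W / 90°S: lon 94.73°, lat 51.26°.
Field: lon ⌊94.73/20⌋ = 4 → E; lat ⌊51.26/10⌋ = 5 → F.
Square: lon ⌊14.73/2⌋ = 7; lat ⌊1.26/1⌋ = 1.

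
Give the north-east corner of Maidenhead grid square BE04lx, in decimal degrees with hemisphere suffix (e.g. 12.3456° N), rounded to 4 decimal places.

Field B=1, E=4: +1·20° lon, +4·10° lat → SW at lon -160°, lat -50°.
Square 0, 4: +0·2° lon, +4·1° lat → SW at lon -160°, lat -46°.
Subsquare l=11, x=23: +11·0.0833333° lon, +23·0.0416667° lat → SW at lon -159.083°, lat -45.0417°.
Cell spans 0.0833333° lon × 0.0416667° lat. NE corner is SW corner plus one full cell.
latitude 45.0000° S, longitude 159.0000° W.

45.0000° S, 159.0000° W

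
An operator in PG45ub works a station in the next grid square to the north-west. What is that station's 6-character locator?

PG45tc

Longitude subsquare u = 20; −1 → 19 = t.
Latitude subsquare b = 1; +1 → 2 = c.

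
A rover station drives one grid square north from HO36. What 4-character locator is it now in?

Latitude square 6; +1 → 7.
The longitude characters are unchanged.

HO37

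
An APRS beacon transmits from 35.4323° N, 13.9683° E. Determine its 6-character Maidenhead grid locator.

JM65xk

Offset from 180°W / 90°S: lon 193.9683°, lat 125.4323°.
Field (20°×10°, letters A–R): lon ⌊193.9683/20⌋ = 9 → J; lat ⌊125.4323/10⌋ = 12 → M.
Square (2°×1°, digits 0–9): lon ⌊13.9683/2⌋ = 6; lat ⌊5.4323/1⌋ = 5.
Subsquare (5′×2.5′, letters a–x): lon ⌊1.9683/0.0833333⌋ = 23 → x; lat ⌊0.4323/0.0416667⌋ = 10 → k.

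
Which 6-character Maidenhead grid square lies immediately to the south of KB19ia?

KB18ix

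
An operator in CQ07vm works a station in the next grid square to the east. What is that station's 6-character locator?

Longitude subsquare v = 21; +1 → 22 = w.
The latitude characters are unchanged.

CQ07wm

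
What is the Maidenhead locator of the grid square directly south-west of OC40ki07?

OC40ji96

Longitude extended square 0; −1 → -1, wraps to 9, carry into subsquare.
Longitude subsquare k = 10; −1 → 9 = j.
Latitude extended square 7; −1 → 6.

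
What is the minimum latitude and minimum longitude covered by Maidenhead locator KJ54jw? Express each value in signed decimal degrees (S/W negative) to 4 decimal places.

Field K=10, J=9: +10·20° lon, +9·10° lat → SW at lon 20°, lat 0°.
Square 5, 4: +5·2° lon, +4·1° lat → SW at lon 30°, lat 4°.
Subsquare j=9, w=22: +9·0.0833333° lon, +22·0.0416667° lat → SW at lon 30.75°, lat 4.91667°.
latitude 4.9167, longitude 30.7500.

4.9167, 30.7500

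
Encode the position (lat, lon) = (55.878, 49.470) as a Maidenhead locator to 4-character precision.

LO45

Offset from 180°W / 90°S: lon 229.47°, lat 145.88°.
Field: lon ⌊229.47/20⌋ = 11 → L; lat ⌊145.88/10⌋ = 14 → O.
Square: lon ⌊9.47/2⌋ = 4; lat ⌊5.88/1⌋ = 5.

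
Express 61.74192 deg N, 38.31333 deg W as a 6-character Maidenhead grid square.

Shift to the Maidenhead origin (180°W, 90°S): lon 141.6867, lat 151.7419.
Field (20°×10°, letters A–R): lon ⌊141.6867/20⌋ = 7 → H; lat ⌊151.7419/10⌋ = 15 → P.
Square (2°×1°, digits 0–9): lon ⌊1.6867/2⌋ = 0; lat ⌊1.7419/1⌋ = 1.
Subsquare (5′×2.5′, letters a–x): lon ⌊1.6867/0.0833333⌋ = 20 → u; lat ⌊0.7419/0.0416667⌋ = 17 → r.

HP01ur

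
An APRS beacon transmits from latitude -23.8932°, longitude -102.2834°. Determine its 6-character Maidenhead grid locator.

Add 180° to longitude and 90° to latitude: 77.7166, 66.1068.
Field: 77.7166/20 → 3 → D, 66.1068/10 → 6 → G; chars DG.
Square: 17.7166/2 → 8, 6.1068/1 → 6; chars 86.
Subsquare: 1.7166/0.0833333 → 20 → u, 0.1068/0.0416667 → 2 → c; chars uc.

DG86uc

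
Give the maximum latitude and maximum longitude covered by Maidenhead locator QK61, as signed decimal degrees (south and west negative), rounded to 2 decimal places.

12.00, 154.00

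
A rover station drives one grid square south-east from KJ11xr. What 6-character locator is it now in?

KJ21aq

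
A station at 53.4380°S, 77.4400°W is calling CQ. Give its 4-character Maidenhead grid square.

FD16

Add 180° to longitude and 90° to latitude: 102.56, 36.56.
Field: 102.56/20 → 5 → F, 36.56/10 → 3 → D; chars FD.
Square: 2.56/2 → 1, 6.56/1 → 6; chars 16.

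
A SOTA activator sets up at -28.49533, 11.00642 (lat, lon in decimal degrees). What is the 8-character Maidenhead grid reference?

Offset from 180°W / 90°S: lon 191.00642°, lat 61.50467°.
Field (20°×10°, letters A–R): lon ⌊191.00642/20⌋ = 9 → J; lat ⌊61.50467/10⌋ = 6 → G.
Square (2°×1°, digits 0–9): lon ⌊11.00642/2⌋ = 5; lat ⌊1.50467/1⌋ = 1.
Subsquare (5′×2.5′, letters a–x): lon ⌊1.00642/0.0833333⌋ = 12 → m; lat ⌊0.50467/0.0416667⌋ = 12 → m.
Extended square (30″×15″, digits 0–9): lon ⌊0.00642/0.00833333⌋ = 0; lat ⌊0.00467/0.00416667⌋ = 1.

JG51mm01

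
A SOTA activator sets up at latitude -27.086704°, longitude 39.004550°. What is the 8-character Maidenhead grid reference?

Shift to the Maidenhead origin (180°W, 90°S): lon 219.00455, lat 62.91330.
Field: 219.00455/20 → 10 → K, 62.91330/10 → 6 → G; chars KG.
Square: 19.00455/2 → 9, 2.91330/1 → 2; chars 92.
Subsquare: 1.00455/0.0833333 → 12 → m, 0.91330/0.0416667 → 21 → v; chars mv.
Extended square: 0.00455/0.00833333 → 0, 0.03830/0.00416667 → 9; chars 09.

KG92mv09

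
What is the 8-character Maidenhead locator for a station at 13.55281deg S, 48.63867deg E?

LH46hk67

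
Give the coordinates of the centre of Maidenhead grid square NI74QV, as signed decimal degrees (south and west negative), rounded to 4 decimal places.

-5.1042, 95.3750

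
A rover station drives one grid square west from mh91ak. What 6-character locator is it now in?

Longitude subsquare a = 0; −1 → -1, wraps to 23 = x, carry into square.
Longitude square 9; −1 → 8.
The latitude characters are unchanged.

MH81xk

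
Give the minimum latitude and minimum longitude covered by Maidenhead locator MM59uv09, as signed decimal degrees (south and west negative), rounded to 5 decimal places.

39.91250, 71.66667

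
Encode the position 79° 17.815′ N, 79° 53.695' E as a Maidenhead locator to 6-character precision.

MQ99wh

Offset from 180°W / 90°S: lon 259.8949°, lat 169.2969°.
Field: lon ⌊259.8949/20⌋ = 12 → M; lat ⌊169.2969/10⌋ = 16 → Q.
Square: lon ⌊19.8949/2⌋ = 9; lat ⌊9.2969/1⌋ = 9.
Subsquare: lon ⌊1.8949/0.0833333⌋ = 22 → w; lat ⌊0.2969/0.0416667⌋ = 7 → h.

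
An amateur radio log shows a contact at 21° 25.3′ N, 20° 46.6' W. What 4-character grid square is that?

HL91

Add 180° to longitude and 90° to latitude: 159.22, 111.42.
Field: lon ⌊159.22/20⌋ = 7 → H; lat ⌊111.42/10⌋ = 11 → L.
Square: lon ⌊19.22/2⌋ = 9; lat ⌊1.42/1⌋ = 1.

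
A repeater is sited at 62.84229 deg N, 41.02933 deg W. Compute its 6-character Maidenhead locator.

Shift to the Maidenhead origin (180°W, 90°S): lon 138.9707, lat 152.8423.
Field: 138.9707/20 → 6 → G, 152.8423/10 → 15 → P; chars GP.
Square: 18.9707/2 → 9, 2.8423/1 → 2; chars 92.
Subsquare: 0.9707/0.0833333 → 11 → l, 0.8423/0.0416667 → 20 → u; chars lu.

GP92lu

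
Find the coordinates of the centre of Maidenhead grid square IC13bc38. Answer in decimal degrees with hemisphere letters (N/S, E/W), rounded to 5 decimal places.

Field I=8, C=2: +8·20° lon, +2·10° lat → SW at lon -20°, lat -70°.
Square 1, 3: +1·2° lon, +3·1° lat → SW at lon -18°, lat -67°.
Subsquare b=1, c=2: +1·0.0833333° lon, +2·0.0416667° lat → SW at lon -17.9167°, lat -66.9167°.
Extended square 3, 8: +3·0.00833333° lon, +8·0.00416667° lat → SW at lon -17.8917°, lat -66.8833°.
Cell spans 0.00833333° lon × 0.00416667° lat. Centre is SW corner plus half of each.
latitude 66.88125° S, longitude 17.88750° W.

66.88125° S, 17.88750° W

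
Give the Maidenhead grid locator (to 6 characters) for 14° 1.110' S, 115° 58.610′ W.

DH25ax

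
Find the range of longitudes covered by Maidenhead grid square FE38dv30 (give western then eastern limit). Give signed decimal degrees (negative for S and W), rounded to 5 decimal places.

-73.72500, -73.71667

Field F=5, E=4: +5·20° lon, +4·10° lat → SW at lon -80°, lat -50°.
Square 3, 8: +3·2° lon, +8·1° lat → SW at lon -74°, lat -42°.
Subsquare d=3, v=21: +3·0.0833333° lon, +21·0.0416667° lat → SW at lon -73.75°, lat -41.125°.
Extended square 3, 0: +3·0.00833333° lon, +0·0.00416667° lat → SW at lon -73.725°, lat -41.125°.
Cell spans 0.00833333° lon × 0.00416667° lat.
west -73.72500, east -73.71667.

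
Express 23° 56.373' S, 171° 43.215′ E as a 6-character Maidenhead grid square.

Add 180° to longitude and 90° to latitude: 351.7202, 66.0605.
Field: 351.7202/20 → 17 → R, 66.0605/10 → 6 → G; chars RG.
Square: 11.7202/2 → 5, 6.0605/1 → 6; chars 56.
Subsquare: 1.7202/0.0833333 → 20 → u, 0.0605/0.0416667 → 1 → b; chars ub.

RG56ub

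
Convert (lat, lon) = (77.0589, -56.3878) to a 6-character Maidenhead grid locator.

Add 180° to longitude and 90° to latitude: 123.6122, 167.0589.
Field (20°×10°, letters A–R): 123.6122/20 → 6 → G, 167.0589/10 → 16 → Q; chars GQ.
Square (2°×1°, digits 0–9): 3.6122/2 → 1, 7.0589/1 → 7; chars 17.
Subsquare (5′×2.5′, letters a–x): 1.6122/0.0833333 → 19 → t, 0.0589/0.0416667 → 1 → b; chars tb.

GQ17tb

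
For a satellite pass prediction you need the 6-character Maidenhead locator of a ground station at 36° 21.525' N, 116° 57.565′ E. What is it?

OM86li

Shift to the Maidenhead origin (180°W, 90°S): lon 296.9594, lat 126.3588.
Field: lon ⌊296.9594/20⌋ = 14 → O; lat ⌊126.3588/10⌋ = 12 → M.
Square: lon ⌊16.9594/2⌋ = 8; lat ⌊6.3588/1⌋ = 6.
Subsquare: lon ⌊0.9594/0.0833333⌋ = 11 → l; lat ⌊0.3588/0.0416667⌋ = 8 → i.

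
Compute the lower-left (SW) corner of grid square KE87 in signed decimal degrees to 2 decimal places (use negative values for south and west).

Field K=10, E=4: +10·20° lon, +4·10° lat → SW at lon 20°, lat -50°.
Square 8, 7: +8·2° lon, +7·1° lat → SW at lon 36°, lat -43°.
latitude -43.00, longitude 36.00.

-43.00, 36.00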